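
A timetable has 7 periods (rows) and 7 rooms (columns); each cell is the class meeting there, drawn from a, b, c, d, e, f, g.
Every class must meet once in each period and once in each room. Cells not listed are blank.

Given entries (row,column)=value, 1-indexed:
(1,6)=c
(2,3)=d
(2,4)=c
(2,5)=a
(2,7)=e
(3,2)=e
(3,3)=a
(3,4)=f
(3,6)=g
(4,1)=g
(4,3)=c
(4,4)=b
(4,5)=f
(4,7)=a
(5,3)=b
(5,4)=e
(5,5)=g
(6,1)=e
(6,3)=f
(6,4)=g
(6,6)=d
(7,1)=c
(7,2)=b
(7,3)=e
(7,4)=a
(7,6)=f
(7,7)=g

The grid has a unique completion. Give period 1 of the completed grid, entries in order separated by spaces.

a f g d e c b

Period 1, room 3: period 1 has {c} and room 3 has {a, b, c, d, e, f}, leaving only g.
Period 1, room 4: period 1 has {c, g} and room 4 has {a, b, c, e, f, g}, leaving only d.
Period 2, room 6: period 2 has {a, c, d, e} and room 6 has {c, d, f, g}, leaving only b.
Period 2, room 1: period 2 has {a, b, c, d, e} and room 1 has {c, e, g}, leaving only f.
Period 2, room 2: period 2 has {a, b, c, d, e, f} and room 2 has {b, e}, leaving only g.
Period 4, room 2: period 4 has {a, b, c, f, g} and room 2 has {b, e, g}, leaving only d.
Period 4, room 6: period 4 has {a, b, c, d, f, g} and room 6 has {b, c, d, f, g}, leaving only e.
Period 5, room 6: period 5 has {b, e, g} and room 6 has {b, c, d, e, f, g}, leaving only a.
Period 5, room 1: period 5 has {a, b, e, g} and room 1 has {c, e, f, g}, leaving only d.
Period 3, room 1: period 3 has {a, e, f, g} and room 1 has {c, d, e, f, g}, leaving only b.
Period 1, room 1: period 1 has {c, d, g} and room 1 has {b, c, d, e, f, g}, leaving only a.
Period 1, room 2: period 1 has {a, c, d, g} and room 2 has {b, d, e, g}, leaving only f.
Period 1, room 7: period 1 has {a, c, d, f, g} and room 7 has {a, e, g}, leaving only b.
Period 1, room 5: period 1 has {a, b, c, d, f, g} and room 5 has {a, f, g}, leaving only e.
So period 1 reads: a f g d e c b.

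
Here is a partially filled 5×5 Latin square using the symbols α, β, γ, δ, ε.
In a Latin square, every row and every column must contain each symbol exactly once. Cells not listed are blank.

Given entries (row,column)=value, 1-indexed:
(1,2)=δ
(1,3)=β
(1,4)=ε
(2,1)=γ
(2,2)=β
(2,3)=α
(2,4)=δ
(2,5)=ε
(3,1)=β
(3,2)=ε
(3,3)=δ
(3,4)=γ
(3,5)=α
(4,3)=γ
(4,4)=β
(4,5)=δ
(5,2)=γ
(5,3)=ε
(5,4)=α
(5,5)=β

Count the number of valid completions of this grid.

Row 1, column 1: eliminating its row and column leaves {α}.
Row 1, column 5: eliminating its row and column leaves {γ}.
Row 4, column 1: eliminating its row and column leaves {α, ε}.
Row 4, column 2: eliminating its row and column leaves {α}.
Row 5, column 1: eliminating its row and column leaves {δ}.
Only one assignment across all blanks avoids any row or column repeat, giving 1 completion.

1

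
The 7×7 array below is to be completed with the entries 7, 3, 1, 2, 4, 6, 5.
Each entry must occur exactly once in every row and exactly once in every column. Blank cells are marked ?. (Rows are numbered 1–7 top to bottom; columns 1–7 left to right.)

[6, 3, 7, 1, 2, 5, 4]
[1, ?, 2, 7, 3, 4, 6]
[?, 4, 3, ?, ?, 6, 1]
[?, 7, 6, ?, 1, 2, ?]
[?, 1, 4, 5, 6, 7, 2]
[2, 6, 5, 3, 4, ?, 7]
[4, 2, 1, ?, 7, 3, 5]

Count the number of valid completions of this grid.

1

Row 2, column 2: eliminating its row and column leaves {5}.
Row 3, column 1: eliminating its row and column leaves {7, 5}.
Row 3, column 4: eliminating its row and column leaves {2}.
Row 3, column 5: eliminating its row and column leaves {5}.
Row 4, column 1: eliminating its row and column leaves {3, 5}.
Row 4, column 4: eliminating its row and column leaves {4}.
Row 4, column 7: eliminating its row and column leaves {3}.
Row 5, column 1: eliminating its row and column leaves {3}.
Row 6, column 6: eliminating its row and column leaves {1}.
Row 7, column 4: eliminating its row and column leaves {6}.
Only one assignment across all blanks avoids any row or column repeat, giving 1 completion.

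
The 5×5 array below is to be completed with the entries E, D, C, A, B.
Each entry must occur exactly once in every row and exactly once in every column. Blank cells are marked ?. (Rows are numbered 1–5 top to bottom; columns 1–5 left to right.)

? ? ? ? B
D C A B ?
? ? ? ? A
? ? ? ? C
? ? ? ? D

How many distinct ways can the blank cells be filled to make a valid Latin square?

Row 1, column 1: eliminating its row and column leaves {E, C, A}.
Row 1, column 2: eliminating its row and column leaves {E, D, A}.
Row 1, column 3: eliminating its row and column leaves {E, D, C}.
Row 1, column 4: eliminating its row and column leaves {E, D, C, A}.
Row 2, column 5: eliminating its row and column leaves {E}.
Row 3, column 1: eliminating its row and column leaves {E, C, B}.
Row 3, column 2: eliminating its row and column leaves {E, D, B}.
Row 3, column 3: eliminating its row and column leaves {E, D, C, B}.
Row 3, column 4: eliminating its row and column leaves {E, D, C}.
Row 4, column 1: eliminating its row and column leaves {E, A, B}.
Row 4, column 2: eliminating its row and column leaves {E, D, A, B}.
Row 4, column 3: eliminating its row and column leaves {E, D, B}.
Row 4, column 4: eliminating its row and column leaves {E, D, A}.
Row 5, column 1: eliminating its row and column leaves {E, C, A, B}.
Row 5, column 2: eliminating its row and column leaves {E, A, B}.
Row 5, column 3: eliminating its row and column leaves {E, C, B}.
Row 5, column 4: eliminating its row and column leaves {E, C, A}.
Enumerating the assignments across these blanks that avoid any row or column repeat gives 56 completions.

56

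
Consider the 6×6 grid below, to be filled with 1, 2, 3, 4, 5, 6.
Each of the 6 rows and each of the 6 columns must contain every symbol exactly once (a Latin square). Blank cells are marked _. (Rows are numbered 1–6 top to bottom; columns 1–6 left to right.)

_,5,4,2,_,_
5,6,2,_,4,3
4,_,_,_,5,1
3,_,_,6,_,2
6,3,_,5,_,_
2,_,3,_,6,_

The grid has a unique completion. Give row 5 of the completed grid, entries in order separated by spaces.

Row 5, column 3: row 5 has {3, 5, 6} and column 3 has {2, 3, 4}, leaving only 1.
Row 5, column 5: row 5 has {1, 3, 5, 6} and column 5 has {4, 5, 6}, leaving only 2.
Row 5, column 6: row 5 has {1, 2, 3, 5, 6} and column 6 has {1, 2, 3}, leaving only 4.
So row 5 reads: 6 3 1 5 2 4.

6 3 1 5 2 4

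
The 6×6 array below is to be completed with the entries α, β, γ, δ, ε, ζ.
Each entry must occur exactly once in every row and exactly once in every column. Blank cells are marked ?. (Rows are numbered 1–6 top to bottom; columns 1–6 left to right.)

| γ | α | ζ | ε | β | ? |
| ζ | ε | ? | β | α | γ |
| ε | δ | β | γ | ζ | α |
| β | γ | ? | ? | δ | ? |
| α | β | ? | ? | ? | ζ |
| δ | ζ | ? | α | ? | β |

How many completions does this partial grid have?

2

Row 1, column 6: eliminating its row and column leaves {δ}.
Row 2, column 3: eliminating its row and column leaves {δ}.
Row 4, column 3: eliminating its row and column leaves {α, ε}.
Row 4, column 4: eliminating its row and column leaves {ζ}.
Row 4, column 6: eliminating its row and column leaves {ε}.
Row 5, column 3: eliminating its row and column leaves {γ, δ, ε}.
Row 5, column 4: eliminating its row and column leaves {δ}.
Row 5, column 5: eliminating its row and column leaves {γ, ε}.
Row 6, column 3: eliminating its row and column leaves {γ, ε}.
Row 6, column 5: eliminating its row and column leaves {γ, ε}.
Enumerating the assignments across these blanks that avoid any row or column repeat gives 2 completions.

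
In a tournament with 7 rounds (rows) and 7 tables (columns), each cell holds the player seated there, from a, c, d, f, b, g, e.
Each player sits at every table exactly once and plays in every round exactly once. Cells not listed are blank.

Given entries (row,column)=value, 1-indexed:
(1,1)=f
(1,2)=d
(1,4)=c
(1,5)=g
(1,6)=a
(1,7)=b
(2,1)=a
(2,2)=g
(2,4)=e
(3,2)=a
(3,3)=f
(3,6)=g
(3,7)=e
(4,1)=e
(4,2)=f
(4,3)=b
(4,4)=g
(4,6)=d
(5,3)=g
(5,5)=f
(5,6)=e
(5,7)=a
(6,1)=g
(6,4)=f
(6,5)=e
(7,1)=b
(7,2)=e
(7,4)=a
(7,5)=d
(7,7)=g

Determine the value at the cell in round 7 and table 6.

f

Round 1, table 3: round 1 has {a, c, d, f, b, g} and table 3 has {f, b, g}, leaving only e.
Round 4, table 7: round 4 has {d, f, b, g, e} and table 7 has {a, b, g, e}, leaving only c.
Round 4, table 5: round 4 has {c, d, f, b, g, e} and table 5 has {d, f, g, e}, leaving only a.
Round 6, table 7: round 6 has {f, g, e} and table 7 has {a, c, b, g, e}, leaving only d.
Round 2, table 7: round 2 has {a, g, e} and table 7 has {a, c, d, b, g, e}, leaving only f.
Round 7, table 3: round 7 has {a, d, b, g, e} and table 3 has {f, b, g, e}, leaving only c.
Round 7 already has {a, c, d, b, g, e} and table 6 already has {a, d, g, e}, so round 7, table 6 must be f.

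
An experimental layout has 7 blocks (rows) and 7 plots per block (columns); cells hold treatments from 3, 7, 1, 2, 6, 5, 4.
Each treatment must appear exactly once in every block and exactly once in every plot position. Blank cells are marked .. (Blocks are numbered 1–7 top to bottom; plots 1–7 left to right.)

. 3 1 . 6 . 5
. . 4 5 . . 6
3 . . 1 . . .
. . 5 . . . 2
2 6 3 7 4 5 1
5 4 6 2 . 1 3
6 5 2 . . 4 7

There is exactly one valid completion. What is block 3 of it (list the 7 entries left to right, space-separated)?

3 2 7 1 5 6 4

Block 3, plot 3: block 3 has {3, 1} and plot 3 has {3, 1, 2, 6, 5, 4}, leaving only 7.
Block 3, plot 2: block 3 has {3, 7, 1} and plot 2 has {3, 6, 5, 4}, leaving only 2.
Block 3, plot 5: block 3 has {3, 7, 1, 2} and plot 5 has {6, 4}, leaving only 5.
Block 3, plot 6: block 3 has {3, 7, 1, 2, 5} and plot 6 has {1, 5, 4}, leaving only 6.
Block 3, plot 7: block 3 has {3, 7, 1, 2, 6, 5} and plot 7 has {3, 7, 1, 2, 6, 5}, leaving only 4.
So block 3 reads: 3 2 7 1 5 6 4.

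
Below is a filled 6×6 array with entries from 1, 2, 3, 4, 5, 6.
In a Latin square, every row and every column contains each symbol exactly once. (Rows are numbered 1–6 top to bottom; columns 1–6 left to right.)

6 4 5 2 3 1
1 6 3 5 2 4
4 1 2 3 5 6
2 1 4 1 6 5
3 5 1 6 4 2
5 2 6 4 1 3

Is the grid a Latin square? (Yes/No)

No

Column 2 contains 1 twice (at rows 3 and 4), so it is not a permutation.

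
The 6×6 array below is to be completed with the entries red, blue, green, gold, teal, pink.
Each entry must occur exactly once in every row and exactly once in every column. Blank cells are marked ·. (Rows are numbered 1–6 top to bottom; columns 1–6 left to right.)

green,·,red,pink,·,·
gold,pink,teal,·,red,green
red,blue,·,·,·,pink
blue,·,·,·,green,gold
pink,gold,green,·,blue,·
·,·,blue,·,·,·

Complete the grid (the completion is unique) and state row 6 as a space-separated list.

Row 6, column 1: row 6 has {blue} and column 1 has {red, blue, green, gold, pink}, leaving only teal.
Row 6, column 6: row 6 has {blue, teal} and column 6 has {green, gold, pink}, leaving only red.
Row 6, column 2: row 6 has {red, blue, teal} and column 2 has {blue, gold, pink}, leaving only green.
Row 6, column 4: row 6 has {red, blue, green, teal} and column 4 has {pink}, leaving only gold.
Row 6, column 5: row 6 has {red, blue, green, gold, teal} and column 5 has {red, blue, green}, leaving only pink.
So row 6 reads: teal green blue gold pink red.

teal green blue gold pink red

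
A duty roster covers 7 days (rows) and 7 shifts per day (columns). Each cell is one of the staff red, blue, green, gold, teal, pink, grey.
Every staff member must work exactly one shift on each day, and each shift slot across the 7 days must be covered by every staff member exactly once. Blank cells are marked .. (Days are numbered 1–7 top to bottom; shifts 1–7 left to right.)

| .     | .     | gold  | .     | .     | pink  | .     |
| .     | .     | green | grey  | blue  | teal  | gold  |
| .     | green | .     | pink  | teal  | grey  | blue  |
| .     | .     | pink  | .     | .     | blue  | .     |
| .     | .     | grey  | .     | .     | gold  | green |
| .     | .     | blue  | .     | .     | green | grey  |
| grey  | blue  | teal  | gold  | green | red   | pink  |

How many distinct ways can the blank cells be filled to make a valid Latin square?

10

Day 1, shift 1: eliminating its day and shift leaves {red, blue, green, teal}.
Day 1, shift 2: eliminating its day and shift leaves {red, teal, grey}.
Day 1, shift 4: eliminating its day and shift leaves {red, blue, green, teal}.
Day 1, shift 5: eliminating its day and shift leaves {red, grey}.
Day 1, shift 7: eliminating its day and shift leaves {red, teal}.
Day 2, shift 1: eliminating its day and shift leaves {red, pink}.
Day 2, shift 2: eliminating its day and shift leaves {red, pink}.
Day 3, shift 1: eliminating its day and shift leaves {red, gold}.
Day 3, shift 3: eliminating its day and shift leaves {red}.
Day 4, shift 1: eliminating its day and shift leaves {red, green, gold, teal}.
Day 4, shift 2: eliminating its day and shift leaves {red, gold, teal, grey}.
Day 4, shift 4: eliminating its day and shift leaves {red, green, teal}.
Day 4, shift 5: eliminating its day and shift leaves {red, gold, grey}.
Day 4, shift 7: eliminating its day and shift leaves {red, teal}.
Day 5, shift 1: eliminating its day and shift leaves {red, blue, teal, pink}.
Day 5, shift 2: eliminating its day and shift leaves {red, teal, pink}.
Day 5, shift 4: eliminating its day and shift leaves {red, blue, teal}.
Day 5, shift 5: eliminating its day and shift leaves {red, pink}.
Day 6, shift 1: eliminating its day and shift leaves {red, gold, teal, pink}.
Day 6, shift 2: eliminating its day and shift leaves {red, gold, teal, pink}.
Day 6, shift 4: eliminating its day and shift leaves {red, teal}.
Day 6, shift 5: eliminating its day and shift leaves {red, gold, pink}.
Enumerating the assignments across these blanks that avoid any day or shift repeat gives 10 completions.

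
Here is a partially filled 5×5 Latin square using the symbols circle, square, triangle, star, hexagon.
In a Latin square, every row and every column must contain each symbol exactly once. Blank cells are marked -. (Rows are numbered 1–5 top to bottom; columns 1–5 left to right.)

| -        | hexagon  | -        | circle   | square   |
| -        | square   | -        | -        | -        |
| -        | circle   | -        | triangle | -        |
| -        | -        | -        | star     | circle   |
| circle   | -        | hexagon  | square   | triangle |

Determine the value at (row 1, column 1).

star

Row 2, column 4: row 2 has {square} and column 4 has {circle, square, triangle, star}, leaving only hexagon.
Row 2, column 5: row 2 has {square, hexagon} and column 5 has {circle, square, triangle}, leaving only star.
Row 2, column 1: row 2 has {square, star, hexagon} and column 1 has {circle}, leaving only triangle.
Row 1 already has {circle, square, hexagon} and column 1 already has {circle, triangle}, so row 1, column 1 must be star.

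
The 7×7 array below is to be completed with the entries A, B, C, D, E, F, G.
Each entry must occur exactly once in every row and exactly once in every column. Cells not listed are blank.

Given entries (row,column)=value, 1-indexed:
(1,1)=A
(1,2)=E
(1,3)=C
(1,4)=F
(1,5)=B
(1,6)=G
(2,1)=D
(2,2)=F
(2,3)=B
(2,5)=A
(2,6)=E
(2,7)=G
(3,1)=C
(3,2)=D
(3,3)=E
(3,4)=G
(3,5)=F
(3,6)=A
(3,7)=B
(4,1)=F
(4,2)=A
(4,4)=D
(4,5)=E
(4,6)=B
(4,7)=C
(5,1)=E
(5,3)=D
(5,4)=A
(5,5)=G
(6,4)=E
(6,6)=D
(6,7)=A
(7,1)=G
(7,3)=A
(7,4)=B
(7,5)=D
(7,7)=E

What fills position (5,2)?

B

Row 1, column 7: row 1 has {A, B, C, E, F, G} and column 7 has {A, B, C, E, G}, leaving only D.
Row 2, column 4: row 2 has {A, B, D, E, F, G} and column 4 has {A, B, D, E, F, G}, leaving only C.
Row 4, column 3: row 4 has {A, B, C, D, E, F} and column 3 has {A, B, C, D, E}, leaving only G.
Row 5, column 7: row 5 has {A, D, E, G} and column 7 has {A, B, C, D, E, G}, leaving only F.
Row 5, column 6: row 5 has {A, D, E, F, G} and column 6 has {A, B, D, E, G}, leaving only C.
Row 5 already has {A, C, D, E, F, G} and column 2 already has {A, D, E, F}, so row 5, column 2 must be B.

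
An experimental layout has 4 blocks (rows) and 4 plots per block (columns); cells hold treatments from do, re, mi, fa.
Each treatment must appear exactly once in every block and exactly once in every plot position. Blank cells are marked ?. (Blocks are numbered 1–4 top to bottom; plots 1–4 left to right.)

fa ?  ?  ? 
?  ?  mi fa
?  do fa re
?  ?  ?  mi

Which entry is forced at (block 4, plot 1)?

re

Block 1, plot 4: block 1 has {fa} and plot 4 has {re, mi, fa}, leaving only do.
Block 1, plot 3: block 1 has {do, fa} and plot 3 has {mi, fa}, leaving only re.
Block 1, plot 2: block 1 has {do, re, fa} and plot 2 has {do}, leaving only mi.
Block 2, plot 2: block 2 has {mi, fa} and plot 2 has {do, mi}, leaving only re.
Block 2, plot 1: block 2 has {re, mi, fa} and plot 1 has {fa}, leaving only do.
Block 4 already has {mi} and plot 1 already has {do, fa}, so block 4, plot 1 must be re.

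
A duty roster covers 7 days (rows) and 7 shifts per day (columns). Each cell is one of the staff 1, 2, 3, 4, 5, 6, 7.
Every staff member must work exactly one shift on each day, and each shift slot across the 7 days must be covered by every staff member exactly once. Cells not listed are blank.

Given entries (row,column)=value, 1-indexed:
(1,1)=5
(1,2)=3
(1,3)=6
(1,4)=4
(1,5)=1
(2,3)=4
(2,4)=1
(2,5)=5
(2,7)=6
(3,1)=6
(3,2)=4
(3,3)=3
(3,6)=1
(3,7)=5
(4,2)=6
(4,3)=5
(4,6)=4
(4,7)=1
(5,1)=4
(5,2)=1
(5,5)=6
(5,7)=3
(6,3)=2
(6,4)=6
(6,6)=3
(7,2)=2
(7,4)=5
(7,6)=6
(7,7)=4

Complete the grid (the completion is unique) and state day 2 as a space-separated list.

3 7 4 1 5 2 6

Day 2, shift 2: day 2 has {1, 4, 5, 6} and shift 2 has {1, 2, 3, 4, 6}, leaving only 7.
Day 2, shift 6: day 2 has {1, 4, 5, 6, 7} and shift 6 has {1, 3, 4, 6}, leaving only 2.
Day 2, shift 1: day 2 has {1, 2, 4, 5, 6, 7} and shift 1 has {4, 5, 6}, leaving only 3.
So day 2 reads: 3 7 4 1 5 2 6.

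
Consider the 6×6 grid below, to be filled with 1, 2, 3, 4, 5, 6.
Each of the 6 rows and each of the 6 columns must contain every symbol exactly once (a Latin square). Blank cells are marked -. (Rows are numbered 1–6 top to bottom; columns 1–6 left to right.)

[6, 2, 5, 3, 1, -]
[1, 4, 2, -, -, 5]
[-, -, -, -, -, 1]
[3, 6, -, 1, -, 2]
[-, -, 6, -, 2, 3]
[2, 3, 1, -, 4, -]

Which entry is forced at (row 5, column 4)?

4

Row 1, column 6: row 1 has {1, 2, 3, 5, 6} and column 6 has {1, 2, 3, 5}, leaving only 4.
Row 2, column 4: row 2 has {1, 2, 4, 5} and column 4 has {1, 3}, leaving only 6.
Row 2, column 5: row 2 has {1, 2, 4, 5, 6} and column 5 has {1, 2, 4}, leaving only 3.
Row 3, column 2: row 3 has {1} and column 2 has {2, 3, 4, 6}, leaving only 5.
Row 3, column 1: row 3 has {1, 5} and column 1 has {1, 2, 3, 6}, leaving only 4.
Row 3, column 3: row 3 has {1, 4, 5} and column 3 has {1, 2, 5, 6}, leaving only 3.
Row 3, column 4: row 3 has {1, 3, 4, 5} and column 4 has {1, 3, 6}, leaving only 2.
Row 3, column 5: row 3 has {1, 2, 3, 4, 5} and column 5 has {1, 2, 3, 4}, leaving only 6.
Row 4, column 3: row 4 has {1, 2, 3, 6} and column 3 has {1, 2, 3, 5, 6}, leaving only 4.
Row 4, column 5: row 4 has {1, 2, 3, 4, 6} and column 5 has {1, 2, 3, 4, 6}, leaving only 5.
Row 5, column 1: row 5 has {2, 3, 6} and column 1 has {1, 2, 3, 4, 6}, leaving only 5.
Row 5 already has {2, 3, 5, 6} and column 4 already has {1, 2, 3, 6}, so row 5, column 4 must be 4.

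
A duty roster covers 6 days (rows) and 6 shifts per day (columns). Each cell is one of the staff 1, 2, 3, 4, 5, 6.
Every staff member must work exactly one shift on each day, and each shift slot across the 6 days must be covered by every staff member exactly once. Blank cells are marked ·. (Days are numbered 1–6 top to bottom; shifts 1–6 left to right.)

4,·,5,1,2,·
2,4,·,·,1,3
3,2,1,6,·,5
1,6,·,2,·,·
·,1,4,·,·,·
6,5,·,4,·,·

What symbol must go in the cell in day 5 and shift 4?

Day 1, shift 2: day 1 has {1, 2, 4, 5} and shift 2 has {1, 2, 4, 5, 6}, leaving only 3.
Day 1, shift 6: day 1 has {1, 2, 3, 4, 5} and shift 6 has {3, 5}, leaving only 6.
Day 2, shift 3: day 2 has {1, 2, 3, 4} and shift 3 has {1, 4, 5}, leaving only 6.
Day 2, shift 4: day 2 has {1, 2, 3, 4, 6} and shift 4 has {1, 2, 4, 6}, leaving only 5.
Day 5 already has {1, 4} and shift 4 already has {1, 2, 4, 5, 6}, so day 5, shift 4 must be 3.

3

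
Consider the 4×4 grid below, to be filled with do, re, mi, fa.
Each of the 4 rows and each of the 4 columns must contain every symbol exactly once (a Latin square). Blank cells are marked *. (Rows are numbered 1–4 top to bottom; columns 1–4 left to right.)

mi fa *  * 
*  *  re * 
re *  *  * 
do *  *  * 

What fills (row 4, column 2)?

Row 1, column 3: row 1 has {mi, fa} and column 3 has {re}, leaving only do.
Row 1, column 4: row 1 has {do, mi, fa} and column 4 has {}, leaving only re.
Row 2, column 1: row 2 has {re} and column 1 has {do, re, mi}, leaving only fa.
Row 4, column 2 is narrowed to {re, mi}.
If it were mi, then row 3, column 2 would be left with no valid symbol.
So row 4, column 2 must be re.

re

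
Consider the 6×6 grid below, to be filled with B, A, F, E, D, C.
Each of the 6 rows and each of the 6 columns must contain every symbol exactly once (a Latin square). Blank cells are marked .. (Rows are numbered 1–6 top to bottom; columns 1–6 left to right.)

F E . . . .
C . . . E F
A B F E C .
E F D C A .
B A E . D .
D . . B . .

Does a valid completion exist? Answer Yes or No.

No row or column among the givens repeats a symbol, and propagating forced cells runs into no contradiction.
One valid completion exists (for instance, F E C D B A / C D B A E F / A B F E C D / E F D C A B / B A E F D C / D C A B F E).

Yes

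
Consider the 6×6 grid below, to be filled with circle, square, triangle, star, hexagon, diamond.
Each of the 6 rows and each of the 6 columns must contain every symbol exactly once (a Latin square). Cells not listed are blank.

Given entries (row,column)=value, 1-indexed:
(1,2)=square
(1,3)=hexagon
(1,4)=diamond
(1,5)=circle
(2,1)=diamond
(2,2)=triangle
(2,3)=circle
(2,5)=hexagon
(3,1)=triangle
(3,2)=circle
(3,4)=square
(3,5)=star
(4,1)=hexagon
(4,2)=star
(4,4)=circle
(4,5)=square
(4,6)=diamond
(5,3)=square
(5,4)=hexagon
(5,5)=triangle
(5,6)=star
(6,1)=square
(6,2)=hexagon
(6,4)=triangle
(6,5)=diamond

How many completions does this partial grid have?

1

Row 1, column 1: eliminating its row and column leaves {star}.
Row 1, column 6: eliminating its row and column leaves {triangle}.
Row 2, column 4: eliminating its row and column leaves {star}.
Row 2, column 6: eliminating its row and column leaves {square}.
Row 3, column 3: eliminating its row and column leaves {diamond}.
Row 3, column 6: eliminating its row and column leaves {hexagon}.
Row 4, column 3: eliminating its row and column leaves {triangle}.
Row 5, column 1: eliminating its row and column leaves {circle}.
Row 5, column 2: eliminating its row and column leaves {diamond}.
Row 6, column 3: eliminating its row and column leaves {star}.
Row 6, column 6: eliminating its row and column leaves {circle}.
Only one assignment across all blanks avoids any row or column repeat, giving 1 completion.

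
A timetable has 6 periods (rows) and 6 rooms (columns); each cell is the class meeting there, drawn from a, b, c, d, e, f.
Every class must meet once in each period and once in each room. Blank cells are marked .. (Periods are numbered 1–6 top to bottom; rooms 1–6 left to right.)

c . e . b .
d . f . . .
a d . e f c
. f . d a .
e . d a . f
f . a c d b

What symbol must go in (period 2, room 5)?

e

Period 1, room 2: period 1 has {b, c, e} and room 2 has {d, f}, leaving only a.
Period 1, room 4: period 1 has {a, b, c, e} and room 4 has {a, c, d, e}, leaving only f.
Period 1, room 6: period 1 has {a, b, c, e, f} and room 6 has {b, c, f}, leaving only d.
Period 2, room 4: period 2 has {d, f} and room 4 has {a, c, d, e, f}, leaving only b.
Period 3, room 3: period 3 has {a, c, d, e, f} and room 3 has {a, d, e, f}, leaving only b.
Period 4, room 1: period 4 has {a, d, f} and room 1 has {a, c, d, e, f}, leaving only b.
Period 4, room 3: period 4 has {a, b, d, f} and room 3 has {a, b, d, e, f}, leaving only c.
Period 4, room 6: period 4 has {a, b, c, d, f} and room 6 has {b, c, d, f}, leaving only e.
Period 2, room 6: period 2 has {b, d, f} and room 6 has {b, c, d, e, f}, leaving only a.
Period 5, room 5: period 5 has {a, d, e, f} and room 5 has {a, b, d, f}, leaving only c.
Period 2 already has {a, b, d, f} and room 5 already has {a, b, c, d, f}, so period 2, room 5 must be e.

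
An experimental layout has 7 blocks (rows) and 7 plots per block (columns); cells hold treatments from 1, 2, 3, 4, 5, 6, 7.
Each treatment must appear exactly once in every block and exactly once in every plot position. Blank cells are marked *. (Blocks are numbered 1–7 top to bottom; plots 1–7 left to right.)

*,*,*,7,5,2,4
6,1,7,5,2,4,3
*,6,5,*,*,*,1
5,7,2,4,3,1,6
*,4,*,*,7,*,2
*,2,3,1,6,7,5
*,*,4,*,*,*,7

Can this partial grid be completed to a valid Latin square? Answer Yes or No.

Yes

No block or plot among the givens repeats a symbol, and propagating forced cells runs into no contradiction.
One valid completion exists (for instance, 1 3 6 7 5 2 4 / 6 1 7 5 2 4 3 / 7 6 5 2 4 3 1 / 5 7 2 4 3 1 6 / 3 4 1 6 7 5 2 / 4 2 3 1 6 7 5 / 2 5 4 3 1 6 7).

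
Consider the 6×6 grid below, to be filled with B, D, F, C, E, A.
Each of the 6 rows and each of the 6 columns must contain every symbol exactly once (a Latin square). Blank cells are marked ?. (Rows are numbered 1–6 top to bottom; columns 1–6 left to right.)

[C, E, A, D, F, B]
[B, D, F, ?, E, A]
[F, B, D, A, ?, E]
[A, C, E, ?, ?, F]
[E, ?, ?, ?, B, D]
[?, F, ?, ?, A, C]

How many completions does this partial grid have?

1

Row 2, column 4: eliminating its row and column leaves {C}.
Row 3, column 5: eliminating its row and column leaves {C}.
Row 4, column 4: eliminating its row and column leaves {B}.
Row 4, column 5: eliminating its row and column leaves {D}.
Row 5, column 2: eliminating its row and column leaves {A}.
Row 5, column 3: eliminating its row and column leaves {C}.
Row 5, column 4: eliminating its row and column leaves {F, C}.
Row 6, column 1: eliminating its row and column leaves {D}.
Row 6, column 3: eliminating its row and column leaves {B}.
Row 6, column 4: eliminating its row and column leaves {B, E}.
Only one assignment across all blanks avoids any row or column repeat, giving 1 completion.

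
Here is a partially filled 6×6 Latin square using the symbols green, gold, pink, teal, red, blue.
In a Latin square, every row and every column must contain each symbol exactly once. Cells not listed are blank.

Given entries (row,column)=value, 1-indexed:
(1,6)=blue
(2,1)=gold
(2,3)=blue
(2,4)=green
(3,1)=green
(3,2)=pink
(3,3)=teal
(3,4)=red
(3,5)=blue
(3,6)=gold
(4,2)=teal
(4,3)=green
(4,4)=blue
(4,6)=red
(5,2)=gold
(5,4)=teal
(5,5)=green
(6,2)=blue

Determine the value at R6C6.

green

Row 2, column 2: row 2 has {green, gold, blue} and column 2 has {gold, pink, teal, blue}, leaving only red.
Row 1, column 2: row 1 has {blue} and column 2 has {gold, pink, teal, red, blue}, leaving only green.
Row 4, column 1: row 4 has {green, teal, red, blue} and column 1 has {green, gold}, leaving only pink.
Row 4, column 5: row 4 has {green, pink, teal, red, blue} and column 5 has {green, blue}, leaving only gold.
Row 5, column 6: row 5 has {green, gold, teal} and column 6 has {gold, red, blue}, leaving only pink.
Row 2, column 6: row 2 has {green, gold, red, blue} and column 6 has {gold, pink, red, blue}, leaving only teal.
Row 6 already has {blue} and column 6 already has {gold, pink, teal, red, blue}, so row 6, column 6 must be green.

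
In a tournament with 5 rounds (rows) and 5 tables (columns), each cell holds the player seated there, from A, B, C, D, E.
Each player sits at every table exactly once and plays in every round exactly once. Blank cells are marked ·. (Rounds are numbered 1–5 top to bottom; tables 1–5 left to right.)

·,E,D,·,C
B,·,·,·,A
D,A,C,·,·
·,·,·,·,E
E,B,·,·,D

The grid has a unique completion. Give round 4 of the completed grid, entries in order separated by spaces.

C D B A E

Round 1, table 1: round 1 has {C, D, E} and table 1 has {B, D, E}, leaving only A.
Round 4, table 1: round 4 has {E} and table 1 has {A, B, D, E}, leaving only C.
Round 4, table 2: round 4 has {C, E} and table 2 has {A, B, E}, leaving only D.
Round 1, table 4: round 1 has {A, C, D, E} and table 4 has {}, leaving only B.
Round 4, table 4: round 4 has {C, D, E} and table 4 has {B}, leaving only A.
Round 4, table 3: round 4 has {A, C, D, E} and table 3 has {C, D}, leaving only B.
So round 4 reads: C D B A E.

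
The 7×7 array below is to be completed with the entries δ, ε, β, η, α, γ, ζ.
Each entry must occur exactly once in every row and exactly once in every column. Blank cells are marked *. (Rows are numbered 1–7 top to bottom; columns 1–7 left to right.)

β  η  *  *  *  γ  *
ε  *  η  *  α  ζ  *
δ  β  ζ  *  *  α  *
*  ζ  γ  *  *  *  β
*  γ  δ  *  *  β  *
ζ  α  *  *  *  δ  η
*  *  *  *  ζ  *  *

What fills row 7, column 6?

η

Row 2, column 2: row 2 has {ε, η, α, ζ} and column 2 has {β, η, α, γ, ζ}, leaving only δ.
Row 2, column 7: row 2 has {δ, ε, η, α, ζ} and column 7 has {β, η}, leaving only γ.
Row 2, column 4: row 2 has {δ, ε, η, α, γ, ζ} and column 4 has {}, leaving only β.
Row 3, column 7: row 3 has {δ, β, α, ζ} and column 7 has {β, η, γ}, leaving only ε.
Row 7, column 2: row 7 has {ζ} and column 2 has {δ, β, η, α, γ, ζ}, leaving only ε.
Row 7 already has {ε, ζ} and column 6 already has {δ, β, α, γ, ζ}, so row 7, column 6 must be η.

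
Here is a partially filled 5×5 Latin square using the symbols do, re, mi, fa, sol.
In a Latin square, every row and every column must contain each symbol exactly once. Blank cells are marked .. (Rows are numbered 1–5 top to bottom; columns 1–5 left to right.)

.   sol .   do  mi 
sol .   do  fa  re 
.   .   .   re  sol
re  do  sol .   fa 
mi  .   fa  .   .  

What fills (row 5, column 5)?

Row 5 already has {mi, fa} and column 5 already has {re, mi, fa, sol}, so row 5, column 5 must be do.

do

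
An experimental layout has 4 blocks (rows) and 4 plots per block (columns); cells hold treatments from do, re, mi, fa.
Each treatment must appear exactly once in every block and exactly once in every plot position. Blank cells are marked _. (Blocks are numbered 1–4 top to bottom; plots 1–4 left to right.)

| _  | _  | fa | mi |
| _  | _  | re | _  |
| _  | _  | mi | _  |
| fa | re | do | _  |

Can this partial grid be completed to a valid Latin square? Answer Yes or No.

Block 4, plot 4: block 4 together with plot 4 already contain {do, re, mi, fa} — every symbol — so nothing can go there. The grid has no valid completion.

No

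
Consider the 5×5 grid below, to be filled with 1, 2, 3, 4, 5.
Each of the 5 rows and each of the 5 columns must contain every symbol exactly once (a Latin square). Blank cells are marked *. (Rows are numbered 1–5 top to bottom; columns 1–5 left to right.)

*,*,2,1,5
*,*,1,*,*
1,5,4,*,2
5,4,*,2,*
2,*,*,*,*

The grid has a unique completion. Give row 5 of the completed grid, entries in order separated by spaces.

Row 1, column 2: row 1 has {1, 2, 5} and column 2 has {4, 5}, leaving only 3.
Row 5, column 2: row 5 has {2} and column 2 has {3, 4, 5}, leaving only 1.
Row 1, column 1: row 1 has {1, 2, 3, 5} and column 1 has {1, 2, 5}, leaving only 4.
Row 2, column 1: row 2 has {1} and column 1 has {1, 2, 4, 5}, leaving only 3.
Row 2, column 2: row 2 has {1, 3} and column 2 has {1, 3, 4, 5}, leaving only 2.
Row 2, column 5: row 2 has {1, 2, 3} and column 5 has {2, 5}, leaving only 4.
Row 5, column 5: row 5 has {1, 2} and column 5 has {2, 4, 5}, leaving only 3.
Row 5, column 3: row 5 has {1, 2, 3} and column 3 has {1, 2, 4}, leaving only 5.
Row 5, column 4: row 5 has {1, 2, 3, 5} and column 4 has {1, 2}, leaving only 4.
So row 5 reads: 2 1 5 4 3.

2 1 5 4 3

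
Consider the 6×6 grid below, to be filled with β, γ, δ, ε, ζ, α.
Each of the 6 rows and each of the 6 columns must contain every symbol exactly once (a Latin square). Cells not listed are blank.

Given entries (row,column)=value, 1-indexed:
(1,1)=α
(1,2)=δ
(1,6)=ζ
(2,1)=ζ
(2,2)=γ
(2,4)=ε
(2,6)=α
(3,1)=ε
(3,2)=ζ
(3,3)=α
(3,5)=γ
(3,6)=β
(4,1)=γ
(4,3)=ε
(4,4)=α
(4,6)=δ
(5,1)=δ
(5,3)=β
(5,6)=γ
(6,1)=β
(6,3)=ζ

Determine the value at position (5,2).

Row 1, column 3: row 1 has {δ, ζ, α} and column 3 has {β, ε, ζ, α}, leaving only γ.
Row 1, column 4: row 1 has {γ, δ, ζ, α} and column 4 has {ε, α}, leaving only β.
Row 1, column 5: row 1 has {β, γ, δ, ζ, α} and column 5 has {γ}, leaving only ε.
Row 2, column 3: row 2 has {γ, ε, ζ, α} and column 3 has {β, γ, ε, ζ, α}, leaving only δ.
Row 2, column 5: row 2 has {γ, δ, ε, ζ, α} and column 5 has {γ, ε}, leaving only β.
Row 3, column 4: row 3 has {β, γ, ε, ζ, α} and column 4 has {β, ε, α}, leaving only δ.
Row 4, column 2: row 4 has {γ, δ, ε, α} and column 2 has {γ, δ, ζ}, leaving only β.
Row 4, column 5: row 4 has {β, γ, δ, ε, α} and column 5 has {β, γ, ε}, leaving only ζ.
Row 5, column 4: row 5 has {β, γ, δ} and column 4 has {β, δ, ε, α}, leaving only ζ.
Row 5, column 5: row 5 has {β, γ, δ, ζ} and column 5 has {β, γ, ε, ζ}, leaving only α.
Row 5 already has {β, γ, δ, ζ, α} and column 2 already has {β, γ, δ, ζ}, so row 5, column 2 must be ε.

ε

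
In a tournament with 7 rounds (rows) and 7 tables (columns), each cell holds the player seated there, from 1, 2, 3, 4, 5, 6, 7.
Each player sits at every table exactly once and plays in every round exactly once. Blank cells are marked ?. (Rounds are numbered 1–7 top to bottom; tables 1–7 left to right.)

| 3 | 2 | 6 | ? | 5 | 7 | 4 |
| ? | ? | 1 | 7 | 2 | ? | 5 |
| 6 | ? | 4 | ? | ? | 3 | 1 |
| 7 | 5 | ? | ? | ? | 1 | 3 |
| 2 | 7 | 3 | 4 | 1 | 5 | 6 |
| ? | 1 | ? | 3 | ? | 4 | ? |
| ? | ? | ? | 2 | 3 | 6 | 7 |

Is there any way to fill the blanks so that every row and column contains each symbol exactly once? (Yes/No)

No

Round 2, table 6: round 2 together with table 6 already contain {1, 2, 3, 4, 5, 6, 7} — every symbol — so nothing can go there. The grid has no valid completion.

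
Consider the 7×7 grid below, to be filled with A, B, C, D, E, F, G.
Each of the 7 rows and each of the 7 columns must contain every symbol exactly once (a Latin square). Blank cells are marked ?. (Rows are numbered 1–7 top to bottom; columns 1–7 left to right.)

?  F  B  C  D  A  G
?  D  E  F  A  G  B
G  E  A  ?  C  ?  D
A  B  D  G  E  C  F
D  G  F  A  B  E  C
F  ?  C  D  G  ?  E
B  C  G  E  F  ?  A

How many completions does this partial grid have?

Row 1, column 1: eliminating its row and column leaves {E}.
Row 2, column 1: eliminating its row and column leaves {C}.
Row 3, column 4: eliminating its row and column leaves {B}.
Row 3, column 6: eliminating its row and column leaves {B, F}.
Row 6, column 2: eliminating its row and column leaves {A}.
Row 6, column 6: eliminating its row and column leaves {B}.
Row 7, column 6: eliminating its row and column leaves {D}.
Only one assignment across all blanks avoids any row or column repeat, giving 1 completion.

1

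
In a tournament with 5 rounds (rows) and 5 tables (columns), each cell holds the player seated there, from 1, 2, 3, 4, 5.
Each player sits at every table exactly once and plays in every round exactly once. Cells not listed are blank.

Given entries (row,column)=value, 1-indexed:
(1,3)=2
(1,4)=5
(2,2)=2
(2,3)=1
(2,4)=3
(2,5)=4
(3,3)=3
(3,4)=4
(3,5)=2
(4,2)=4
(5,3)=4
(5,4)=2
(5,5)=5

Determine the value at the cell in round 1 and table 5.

Round 2, table 1: round 2 has {1, 2, 3, 4} and table 1 has {}, leaving only 5.
Round 3, table 1: round 3 has {2, 3, 4} and table 1 has {5}, leaving only 1.
Round 3, table 2: round 3 has {1, 2, 3, 4} and table 2 has {2, 4}, leaving only 5.
Round 4, table 3: round 4 has {4} and table 3 has {1, 2, 3, 4}, leaving only 5.
Round 4, table 4: round 4 has {4, 5} and table 4 has {2, 3, 4, 5}, leaving only 1.
Round 4, table 5: round 4 has {1, 4, 5} and table 5 has {2, 4, 5}, leaving only 3.
Round 1 already has {2, 5} and table 5 already has {2, 3, 4, 5}, so round 1, table 5 must be 1.

1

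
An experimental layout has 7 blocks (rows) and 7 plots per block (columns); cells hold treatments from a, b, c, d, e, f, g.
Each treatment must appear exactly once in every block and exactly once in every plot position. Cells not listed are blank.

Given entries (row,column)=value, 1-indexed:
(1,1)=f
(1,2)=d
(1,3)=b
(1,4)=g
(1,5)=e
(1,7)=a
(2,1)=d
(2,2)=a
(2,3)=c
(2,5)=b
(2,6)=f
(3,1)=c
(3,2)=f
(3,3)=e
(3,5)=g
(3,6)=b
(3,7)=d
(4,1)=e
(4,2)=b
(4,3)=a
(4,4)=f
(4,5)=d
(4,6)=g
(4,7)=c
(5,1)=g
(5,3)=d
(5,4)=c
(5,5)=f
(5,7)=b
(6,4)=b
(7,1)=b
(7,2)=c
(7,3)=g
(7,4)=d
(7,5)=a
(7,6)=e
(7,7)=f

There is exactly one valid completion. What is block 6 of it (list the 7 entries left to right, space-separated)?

Block 6, plot 1: block 6 has {b} and plot 1 has {b, c, d, e, f, g}, leaving only a.
Block 6, plot 3: block 6 has {a, b} and plot 3 has {a, b, c, d, e, g}, leaving only f.
Block 6, plot 5: block 6 has {a, b, f} and plot 5 has {a, b, d, e, f, g}, leaving only c.
Block 6, plot 6: block 6 has {a, b, c, f} and plot 6 has {b, e, f, g}, leaving only d.
Block 1, plot 6: block 1 has {a, b, d, e, f, g} and plot 6 has {b, d, e, f, g}, leaving only c.
Block 2, plot 4: block 2 has {a, b, c, d, f} and plot 4 has {b, c, d, f, g}, leaving only e.
Block 2, plot 7: block 2 has {a, b, c, d, e, f} and plot 7 has {a, b, c, d, f}, leaving only g.
Block 6, plot 7: block 6 has {a, b, c, d, f} and plot 7 has {a, b, c, d, f, g}, leaving only e.
Block 6, plot 2: block 6 has {a, b, c, d, e, f} and plot 2 has {a, b, c, d, f}, leaving only g.
So block 6 reads: a g f b c d e.

a g f b c d e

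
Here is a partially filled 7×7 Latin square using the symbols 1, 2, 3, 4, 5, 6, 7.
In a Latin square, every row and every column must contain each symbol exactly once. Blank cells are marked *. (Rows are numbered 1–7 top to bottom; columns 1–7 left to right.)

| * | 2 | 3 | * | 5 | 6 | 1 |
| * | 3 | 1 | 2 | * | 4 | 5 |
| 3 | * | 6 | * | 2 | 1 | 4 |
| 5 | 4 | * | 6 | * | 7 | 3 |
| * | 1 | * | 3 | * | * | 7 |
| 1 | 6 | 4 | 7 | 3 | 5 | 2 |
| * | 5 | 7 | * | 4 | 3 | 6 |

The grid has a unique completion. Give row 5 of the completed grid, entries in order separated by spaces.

Row 5, column 5: row 5 has {1, 3, 7} and column 5 has {2, 3, 4, 5}, leaving only 6.
Row 5, column 6: row 5 has {1, 3, 6, 7} and column 6 has {1, 3, 4, 5, 6, 7}, leaving only 2.
Row 5, column 1: row 5 has {1, 2, 3, 6, 7} and column 1 has {1, 3, 5}, leaving only 4.
Row 5, column 3: row 5 has {1, 2, 3, 4, 6, 7} and column 3 has {1, 3, 4, 6, 7}, leaving only 5.
So row 5 reads: 4 1 5 3 6 2 7.

4 1 5 3 6 2 7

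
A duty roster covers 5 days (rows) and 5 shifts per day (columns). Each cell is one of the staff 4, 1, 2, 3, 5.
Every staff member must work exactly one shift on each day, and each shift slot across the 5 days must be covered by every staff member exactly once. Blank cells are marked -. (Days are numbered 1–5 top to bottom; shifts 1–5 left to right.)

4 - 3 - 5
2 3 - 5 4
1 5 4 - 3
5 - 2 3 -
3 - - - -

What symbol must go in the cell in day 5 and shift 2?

1

Day 2, shift 3: day 2 has {4, 2, 3, 5} and shift 3 has {4, 2, 3}, leaving only 1.
Day 3, shift 4: day 3 has {4, 1, 3, 5} and shift 4 has {3, 5}, leaving only 2.
Day 1, shift 4: day 1 has {4, 3, 5} and shift 4 has {2, 3, 5}, leaving only 1.
Day 1, shift 2: day 1 has {4, 1, 3, 5} and shift 2 has {3, 5}, leaving only 2.
Day 4, shift 5: day 4 has {2, 3, 5} and shift 5 has {4, 3, 5}, leaving only 1.
Day 4, shift 2: day 4 has {1, 2, 3, 5} and shift 2 has {2, 3, 5}, leaving only 4.
Day 5 already has {3} and shift 2 already has {4, 2, 3, 5}, so day 5, shift 2 must be 1.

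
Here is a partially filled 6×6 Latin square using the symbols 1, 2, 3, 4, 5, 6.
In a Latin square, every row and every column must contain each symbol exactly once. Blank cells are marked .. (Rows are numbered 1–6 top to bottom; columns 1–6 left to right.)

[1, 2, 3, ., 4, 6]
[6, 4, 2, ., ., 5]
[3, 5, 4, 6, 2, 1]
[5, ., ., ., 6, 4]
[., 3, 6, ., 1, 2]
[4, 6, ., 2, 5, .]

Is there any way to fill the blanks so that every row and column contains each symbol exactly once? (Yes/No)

Row 5, column 1: row 5 together with column 1 already contain {1, 2, 3, 4, 5, 6} — every symbol — so nothing can go there. The grid has no valid completion.

No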